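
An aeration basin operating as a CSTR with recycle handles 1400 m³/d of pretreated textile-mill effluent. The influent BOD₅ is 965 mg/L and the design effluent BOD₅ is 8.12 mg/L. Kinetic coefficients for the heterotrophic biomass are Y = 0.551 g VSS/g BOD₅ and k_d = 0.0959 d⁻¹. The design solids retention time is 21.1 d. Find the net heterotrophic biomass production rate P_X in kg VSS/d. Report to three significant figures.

Correct the yield for decay: Y_obs = Y/(1 + k_d θ_c) = 0.551 / (1 + 0.0959 × 21.1) = 0.551 / 3.023 = 0.1822.
Substrate removed = Q·(S₀ − S) = 1400 m³/d × (965 − 8.12) g/m³ = 1.34×10^6 g/d = 1340 kg/d.
P_X = Y_obs · Q(S₀ − S) = 0.1822 × 1340 = 244.1 kg VSS/d.

P_X ≈ 244 kg VSS/d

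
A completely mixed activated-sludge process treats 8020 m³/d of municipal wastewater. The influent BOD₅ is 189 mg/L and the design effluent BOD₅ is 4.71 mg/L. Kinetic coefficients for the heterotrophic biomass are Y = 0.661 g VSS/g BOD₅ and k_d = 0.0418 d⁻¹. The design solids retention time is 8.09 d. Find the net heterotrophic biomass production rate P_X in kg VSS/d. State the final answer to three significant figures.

P_X ≈ 730 kg VSS/d

Y_obs = Y / (1 + k_d θ_c) = 0.661 / (1 + 0.0418 × 8.09) = 0.661 / 1.338 = 0.4940.
Q·(S₀ − S) = 8020 × (189 − 4.71) × 10⁻³ = 1478 kg/d removed.
Biomass produced: P_X = Y_obs·Q·ΔS = 0.4940 × 1478 ≈ 730.1 kg VSS/d.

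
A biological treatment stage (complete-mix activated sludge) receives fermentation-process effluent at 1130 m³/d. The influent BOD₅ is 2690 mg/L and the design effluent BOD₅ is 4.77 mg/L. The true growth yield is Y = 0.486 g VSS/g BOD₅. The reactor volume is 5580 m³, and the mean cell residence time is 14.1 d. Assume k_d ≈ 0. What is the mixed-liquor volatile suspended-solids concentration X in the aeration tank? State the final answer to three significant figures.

Without decay, X = Y Q (S₀−S) θ_c / V = 0.486 × 1130 × (2690 − 4.77) × 14.1 / 5580 = 3726 mg/L.

X ≈ 3730 mg/L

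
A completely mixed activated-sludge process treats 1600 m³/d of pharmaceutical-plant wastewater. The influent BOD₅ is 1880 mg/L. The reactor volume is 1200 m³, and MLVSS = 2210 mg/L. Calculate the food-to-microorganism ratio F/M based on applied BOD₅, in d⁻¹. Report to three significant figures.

F/M = applied load / biomass = Q·S₀/(V·X) = 1600 × 1880 / (1200 × 2210) = 1.134 d⁻¹.

F/M ≈ 1.13 d⁻¹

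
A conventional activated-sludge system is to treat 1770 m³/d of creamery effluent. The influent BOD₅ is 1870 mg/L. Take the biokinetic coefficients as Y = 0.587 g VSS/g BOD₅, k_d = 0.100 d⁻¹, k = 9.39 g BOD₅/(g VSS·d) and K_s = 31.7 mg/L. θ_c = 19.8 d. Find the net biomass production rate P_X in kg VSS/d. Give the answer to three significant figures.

P_X ≈ 652 kg VSS/d

From the Monod/SRT balance for a CMAS, S = K_s·(1+k_d θ_c)/[θ_c·(Y k − k_d) − 1] = 31.7 × (1 + 0.100 × 19.8) / [19.8 × (0.587 × 9.39 − 0.100) − 1] = 94.47 / 106.2 = 0.8899 mg/L.
The observed yield is Y_obs = Y/(1 + k_d·θ_c) = 0.587 / (1 + 0.100 × 19.8) = 0.587 / 2.980 = 0.1970 g VSS per g BOD₅ removed.
Q·(S₀ − S) = 1770 × (1870 − 0.890) × 10⁻³ = 3308 kg/d removed.
Net biomass production P_X = Y_obs × Q·(S₀ − S) = 0.1970 × 3308 = 651.7 kg VSS/d.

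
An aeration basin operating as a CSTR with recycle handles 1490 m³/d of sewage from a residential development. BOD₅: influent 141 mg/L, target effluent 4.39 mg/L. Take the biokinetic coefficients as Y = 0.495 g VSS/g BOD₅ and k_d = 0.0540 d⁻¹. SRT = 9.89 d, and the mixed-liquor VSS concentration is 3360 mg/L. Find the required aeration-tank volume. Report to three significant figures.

Rearranging the biomass balance for a CMAS with decay, V = Y·Q·ΔS·θ_c / [X·(1+k_d θ_c)] = 0.495 × 1490 × (141 − 4.39) × 9.89 / [3360 × (1 + 0.0540 × 9.89)] = 9.96×10^5 / 5154 = 193.3 m³.

V ≈ 193 m³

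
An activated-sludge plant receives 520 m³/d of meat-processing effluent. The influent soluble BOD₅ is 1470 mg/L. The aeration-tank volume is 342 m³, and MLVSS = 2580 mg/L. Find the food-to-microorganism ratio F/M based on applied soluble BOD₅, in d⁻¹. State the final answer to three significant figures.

Food-to-microorganism ratio F/M = Q S₀ / (V X) = 520 × 1470 / (342.0 × 2580) = 0.8663 d⁻¹.

F/M ≈ 0.866 d⁻¹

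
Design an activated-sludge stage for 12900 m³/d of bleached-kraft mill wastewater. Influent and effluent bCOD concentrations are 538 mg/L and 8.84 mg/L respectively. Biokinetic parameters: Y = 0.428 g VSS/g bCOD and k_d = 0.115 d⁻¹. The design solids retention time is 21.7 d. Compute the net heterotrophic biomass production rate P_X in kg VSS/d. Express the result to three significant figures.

The observed yield is Y_obs = Y/(1 + k_d·θ_c) = 0.428 / (1 + 0.115 × 21.7) = 0.428 / 3.495 = 0.1224 g VSS per g bCOD removed.
Substrate removed = Q·(S₀ − S) = 12900 m³/d × (538 − 8.84) g/m³ = 6.83×10^6 g/d = 6826 kg/d.
Biomass produced: P_X = Y_obs·Q·ΔS = 0.1224 × 6826 ≈ 835.8 kg VSS/d.

P_X ≈ 836 kg VSS/d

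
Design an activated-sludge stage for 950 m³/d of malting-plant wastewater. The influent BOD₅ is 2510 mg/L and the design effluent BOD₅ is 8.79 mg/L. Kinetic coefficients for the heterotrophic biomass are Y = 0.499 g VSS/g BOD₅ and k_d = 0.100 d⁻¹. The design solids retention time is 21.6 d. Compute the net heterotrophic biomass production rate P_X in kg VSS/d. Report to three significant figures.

Y_obs = Y / (1 + k_d θ_c) = 0.499 / (1 + 0.100 × 21.6) = 0.499 / 3.160 = 0.1579.
Mass of BOD₅ removed per day: Q(S₀ − S) = 950 × 2501 g/m³ = 2376 kg/d.
Net biomass production P_X = Y_obs × Q·(S₀ − S) = 0.1579 × 2376 = 375.2 kg VSS/d.

P_X ≈ 375 kg VSS/d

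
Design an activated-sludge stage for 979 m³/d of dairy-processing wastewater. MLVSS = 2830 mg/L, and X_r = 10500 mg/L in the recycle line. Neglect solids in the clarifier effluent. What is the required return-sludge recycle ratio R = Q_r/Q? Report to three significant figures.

R = Q_r/Q = X/(X_r − X) = 2830 / (10500 − 2830) = 0.3690.

R ≈ 0.369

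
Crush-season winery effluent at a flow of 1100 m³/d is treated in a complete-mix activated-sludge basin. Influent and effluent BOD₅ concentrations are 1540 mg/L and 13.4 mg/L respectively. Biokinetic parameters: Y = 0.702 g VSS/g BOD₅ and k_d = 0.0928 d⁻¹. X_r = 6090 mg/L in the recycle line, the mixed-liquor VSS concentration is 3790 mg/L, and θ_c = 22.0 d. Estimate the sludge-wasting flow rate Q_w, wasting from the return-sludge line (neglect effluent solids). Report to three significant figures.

From the SRT design equation V = Y Q (S₀−S) θ_c / [X (1 + k_d θ_c)] = 0.702 × 1100 × (1540 − 13.4) × 22.0 / [3790 × (1 + 0.0928 × 22.0)] = 2.59×10^7 / 11528 = 2250 m³.
θ_c = V·X/(Q_w·X_r) when wasting from the recycle, so Q_w = V·X/(θ_c·X_r) = 2250 × 3790 / (22.0 × 6090) = 63.64 m³/d.

Q_w ≈ 63.6 m³/d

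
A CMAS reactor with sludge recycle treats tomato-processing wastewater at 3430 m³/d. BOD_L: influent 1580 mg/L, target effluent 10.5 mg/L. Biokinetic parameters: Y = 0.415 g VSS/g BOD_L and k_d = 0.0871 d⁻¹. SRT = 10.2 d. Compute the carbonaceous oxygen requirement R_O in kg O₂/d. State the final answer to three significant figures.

Correct the yield for decay: Y_obs = Y/(1 + k_d θ_c) = 0.415 / (1 + 0.0871 × 10.2) = 0.415 / 1.888 = 0.2198.
ΔS = 1580 − 10.5 = 1570 mg/L, so the substrate removal rate is 3430 × 1570/1000 = 5383 kg BOD_L/d.
Net sludge production P_X = 0.2198 × 5383 = 1183 kg VSS/d.
Carbonaceous O₂ demand = substrate oxidised − cell-mass equivalent = 5383 − 1.42 × 1183 = 3703 kg O₂/d.

R_O ≈ 3700 kg O₂/d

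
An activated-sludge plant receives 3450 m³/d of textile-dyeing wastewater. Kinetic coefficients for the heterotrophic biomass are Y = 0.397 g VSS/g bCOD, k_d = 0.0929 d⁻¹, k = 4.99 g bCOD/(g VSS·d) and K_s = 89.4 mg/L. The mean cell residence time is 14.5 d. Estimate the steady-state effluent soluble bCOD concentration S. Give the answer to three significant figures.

S ≈ 7.95 mg/L

From the Monod/SRT balance for a CMAS, S = K_s·(1+k_d θ_c)/[θ_c·(Y k − k_d) − 1] = 89.4 × (1 + 0.0929 × 14.5) / [14.5 × (0.397 × 4.99 − 0.0929) − 1] = 209.8 / 26.38 = 7.955 mg/L.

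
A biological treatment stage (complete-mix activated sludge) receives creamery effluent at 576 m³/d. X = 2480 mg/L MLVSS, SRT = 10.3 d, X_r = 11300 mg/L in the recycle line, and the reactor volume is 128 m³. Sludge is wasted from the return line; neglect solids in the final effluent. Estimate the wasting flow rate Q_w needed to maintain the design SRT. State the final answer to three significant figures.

Q_w ≈ 2.73 m³/d

Q_w = (V·X)/(θ_c X_r) = 128.0 × 2480 / (10.3 × 11300) = 2.727 m³/d.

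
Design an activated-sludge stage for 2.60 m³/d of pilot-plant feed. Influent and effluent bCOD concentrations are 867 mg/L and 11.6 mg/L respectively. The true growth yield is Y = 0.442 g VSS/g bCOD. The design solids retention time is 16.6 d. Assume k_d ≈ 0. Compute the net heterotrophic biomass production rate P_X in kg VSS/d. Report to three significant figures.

P_X ≈ 0.983 kg VSS/d

No decay correction is needed, so Y_obs = Y = 0.442.
Mass of bCOD removed per day: Q(S₀ − S) = 2.60 × 855.4 g/m³ = 2.224 kg/d.
Net biomass production P_X = Y_obs × Q·(S₀ − S) = 0.4420 × 2.224 = 0.9830 kg VSS/d.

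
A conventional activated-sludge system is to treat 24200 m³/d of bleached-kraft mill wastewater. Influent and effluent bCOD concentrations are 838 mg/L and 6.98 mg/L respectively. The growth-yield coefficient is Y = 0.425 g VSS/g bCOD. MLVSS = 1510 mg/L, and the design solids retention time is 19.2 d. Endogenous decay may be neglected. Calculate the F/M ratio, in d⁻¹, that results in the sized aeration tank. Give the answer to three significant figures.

F/M ≈ 0.124 d⁻¹

V·X = Y·Q·ΔS·θ_c gives V = 0.425 × 24200 × (838 − 6.98) × 19.2 / 1510 = 108678 m³.
Food-to-microorganism ratio F/M = Q S₀ / (V X) = 24200 × 838 / (108678 × 1510) = 0.1236 d⁻¹.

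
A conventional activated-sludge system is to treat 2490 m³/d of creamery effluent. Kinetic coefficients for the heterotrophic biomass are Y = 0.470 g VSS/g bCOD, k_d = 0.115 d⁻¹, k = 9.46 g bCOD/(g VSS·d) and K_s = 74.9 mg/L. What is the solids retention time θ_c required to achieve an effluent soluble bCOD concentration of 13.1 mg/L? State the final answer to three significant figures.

From 1/θ_c = Y·k·S/(K_s + S) − k_d: Y·k·S/(K_s+S) = 0.470 × 9.46 × 13.1 / (74.9 + 13.1) = 0.6619 d⁻¹.
θ_c = 1/(μ − k_d) = 1/(0.6619 − 0.115) = 1/0.5469 = 1.829 d.

θ_c ≈ 1.83 d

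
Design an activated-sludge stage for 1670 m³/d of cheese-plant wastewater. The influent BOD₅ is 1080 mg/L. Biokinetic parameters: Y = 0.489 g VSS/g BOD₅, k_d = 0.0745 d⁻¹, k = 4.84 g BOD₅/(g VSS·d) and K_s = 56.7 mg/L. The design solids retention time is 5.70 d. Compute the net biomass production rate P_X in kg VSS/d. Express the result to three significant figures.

From the Monod/SRT balance for a CMAS, S = K_s·(1+k_d θ_c)/[θ_c·(Y k − k_d) − 1] = 56.7 × (1 + 0.0745 × 5.70) / [5.70 × (0.489 × 4.84 − 0.0745) − 1] = 80.78 / 12.07 = 6.695 mg/L.
Y_obs = Y / (1 + k_d θ_c) = 0.489 / (1 + 0.0745 × 5.70) = 0.489 / 1.425 = 0.3432.
ΔS = 1080 − 6.69 = 1073 mg/L, so the substrate removal rate is 1670 × 1073/1000 = 1792 kg BOD₅/d.
So the net sludge growth is P_X = 0.3432 × 1792 = 615.2 kg VSS/d.

P_X ≈ 615 kg VSS/d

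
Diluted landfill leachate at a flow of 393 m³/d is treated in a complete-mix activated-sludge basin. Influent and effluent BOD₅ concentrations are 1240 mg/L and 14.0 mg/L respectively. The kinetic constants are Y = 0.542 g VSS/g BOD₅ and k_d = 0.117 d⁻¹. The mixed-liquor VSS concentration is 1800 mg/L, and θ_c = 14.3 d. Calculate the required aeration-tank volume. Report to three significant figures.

V ≈ 776 m³

From the SRT design equation V = Y Q (S₀−S) θ_c / [X (1 + k_d θ_c)] = 0.542 × 393 × (1240 − 14.0) × 14.3 / [1800 × (1 + 0.117 × 14.3)] = 3.73×10^6 / 4812 = 776.1 m³.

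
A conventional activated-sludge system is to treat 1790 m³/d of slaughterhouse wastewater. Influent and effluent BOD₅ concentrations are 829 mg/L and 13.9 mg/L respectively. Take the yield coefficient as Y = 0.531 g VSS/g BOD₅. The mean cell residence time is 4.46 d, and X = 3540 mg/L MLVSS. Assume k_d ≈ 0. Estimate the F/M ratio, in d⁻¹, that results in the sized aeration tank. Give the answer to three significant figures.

V·X = Y·Q·ΔS·θ_c gives V = 0.531 × 1790 × (829 − 13.9) × 4.46 / 3540 = 976.1 m³.
F/M = applied load / biomass = Q·S₀/(V·X) = 1790 × 829 / (976.1 × 3540) = 0.4295 d⁻¹.

F/M ≈ 0.429 d⁻¹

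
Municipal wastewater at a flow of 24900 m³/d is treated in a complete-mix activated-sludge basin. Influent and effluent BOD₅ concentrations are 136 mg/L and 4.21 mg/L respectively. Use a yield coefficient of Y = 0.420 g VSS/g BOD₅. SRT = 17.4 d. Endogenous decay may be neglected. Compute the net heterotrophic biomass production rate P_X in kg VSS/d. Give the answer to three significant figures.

Since k_d ≈ 0, Y_obs = Y = 0.420 g VSS/g BOD₅.
Substrate removed = Q·(S₀ − S) = 24900 m³/d × (136 − 4.21) g/m³ = 3.28×10^6 g/d = 3282 kg/d.
So the net sludge growth is P_X = 0.4200 × 3282 = 1378 kg VSS/d.

P_X ≈ 1380 kg VSS/d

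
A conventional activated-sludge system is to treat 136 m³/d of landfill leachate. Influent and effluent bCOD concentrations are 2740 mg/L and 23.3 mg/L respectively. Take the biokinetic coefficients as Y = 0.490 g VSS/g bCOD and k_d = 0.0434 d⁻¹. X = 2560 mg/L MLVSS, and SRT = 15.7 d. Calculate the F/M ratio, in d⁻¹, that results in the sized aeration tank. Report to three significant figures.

Steady-state biomass mass balance: V·X·(1 + k_d·θ_c) = Y·Q·(S₀ − S)·θ_c, so V = 0.490 × 136 × (2740 − 23.3) × 15.7 / [2560 × (1 + 0.0434 × 15.7)] = 2.84×10^6 / 4304 = 660.3 m³.
Food-to-microorganism ratio F/M = Q S₀ / (V X) = 136 × 2740 / (660.3 × 2560) = 0.2204 d⁻¹.

F/M ≈ 0.220 d⁻¹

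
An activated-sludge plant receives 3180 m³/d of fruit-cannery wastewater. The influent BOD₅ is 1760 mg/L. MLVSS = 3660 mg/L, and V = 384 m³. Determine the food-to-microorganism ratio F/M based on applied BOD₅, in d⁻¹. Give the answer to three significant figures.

F/M = Q·S₀ / (V·X) = 3180 × 1760 / (384.0 × 3660) = 3.982 g BOD₅·(g VSS·d)⁻¹.

F/M ≈ 3.98 d⁻¹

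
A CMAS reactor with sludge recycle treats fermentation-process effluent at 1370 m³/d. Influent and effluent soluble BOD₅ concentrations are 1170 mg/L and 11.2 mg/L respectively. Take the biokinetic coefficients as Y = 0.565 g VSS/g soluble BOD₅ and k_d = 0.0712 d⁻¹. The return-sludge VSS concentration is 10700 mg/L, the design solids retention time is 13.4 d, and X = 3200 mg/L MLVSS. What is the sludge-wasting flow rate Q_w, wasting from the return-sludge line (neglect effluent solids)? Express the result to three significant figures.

Steady-state biomass mass balance: V·X·(1 + k_d·θ_c) = Y·Q·(S₀ − S)·θ_c, so V = 0.565 × 1370 × (1170 − 11.2) × 13.4 / [3200 × (1 + 0.0712 × 13.4)] = 1.2×10^7 / 6253 = 1922 m³.
Q_w = (V·X)/(θ_c X_r) = 1922 × 3200 / (13.4 × 10700) = 42.90 m³/d.

Q_w ≈ 42.9 m³/d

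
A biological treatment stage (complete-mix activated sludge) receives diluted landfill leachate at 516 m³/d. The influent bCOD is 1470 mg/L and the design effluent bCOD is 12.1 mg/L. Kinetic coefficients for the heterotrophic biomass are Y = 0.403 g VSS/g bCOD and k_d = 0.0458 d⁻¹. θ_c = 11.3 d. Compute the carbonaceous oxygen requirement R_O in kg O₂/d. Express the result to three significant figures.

R_O ≈ 469 kg O₂/d

Observed yield with endogenous decay: Y_obs = Y / (1 + k_d·θ_c) = 0.403 / (1 + 0.0458 × 11.3) = 0.403 / 1.518 = 0.2656 g VSS/g bCOD.
Substrate removed = Q·(S₀ − S) = 516 m³/d × (1470 − 12.1) g/m³ = 7.52×10^5 g/d = 752.3 kg/d.
Biomass synthesised: P_X = Y_obs × 752.3 = 199.8 kg VSS/d.
Carbonaceous O₂ demand = substrate oxidised − cell-mass equivalent = 752.3 − 1.42 × 199.8 = 468.6 kg O₂/d.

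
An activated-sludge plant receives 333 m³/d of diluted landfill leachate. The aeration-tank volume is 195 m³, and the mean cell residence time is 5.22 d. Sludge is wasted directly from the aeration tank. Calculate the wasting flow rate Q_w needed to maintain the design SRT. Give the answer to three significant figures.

Q_w ≈ 37.4 m³/d

Wasting from the aeration tank: Q_w = V / θ_c = 195.0 / 5.22 = 37.36 m³/d.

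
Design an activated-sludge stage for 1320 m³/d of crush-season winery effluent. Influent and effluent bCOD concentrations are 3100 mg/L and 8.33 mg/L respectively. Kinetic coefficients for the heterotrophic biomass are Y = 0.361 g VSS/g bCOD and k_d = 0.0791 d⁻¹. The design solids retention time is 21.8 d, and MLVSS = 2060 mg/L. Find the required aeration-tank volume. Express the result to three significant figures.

V ≈ 5720 m³

Steady-state biomass mass balance: V·X·(1 + k_d·θ_c) = Y·Q·(S₀ − S)·θ_c, so V = 0.361 × 1320 × (3100 − 8.33) × 21.8 / [2060 × (1 + 0.0791 × 21.8)] = 3.21×10^7 / 5612 = 5723 m³.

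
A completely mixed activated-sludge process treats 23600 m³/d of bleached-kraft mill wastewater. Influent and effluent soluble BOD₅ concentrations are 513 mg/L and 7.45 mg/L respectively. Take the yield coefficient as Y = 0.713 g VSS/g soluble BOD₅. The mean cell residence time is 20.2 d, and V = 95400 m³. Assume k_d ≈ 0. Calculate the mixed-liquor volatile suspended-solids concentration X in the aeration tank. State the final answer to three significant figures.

X ≈ 1800 mg/L

Without decay, X = Y Q (S₀−S) θ_c / V = 0.713 × 23600 × (513 − 7.45) × 20.2 / 95400 = 1801 mg/L.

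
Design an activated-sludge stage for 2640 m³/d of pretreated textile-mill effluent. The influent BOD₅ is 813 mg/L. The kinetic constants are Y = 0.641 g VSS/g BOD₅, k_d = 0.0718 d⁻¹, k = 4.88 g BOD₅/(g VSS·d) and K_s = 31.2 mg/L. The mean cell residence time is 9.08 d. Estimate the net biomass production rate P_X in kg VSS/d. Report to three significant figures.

P_X ≈ 831 kg VSS/d

Effluent substrate depends only on kinetics and SRT: S = K_s(1 + k_d θ_c) / [θ_c(Yk − k_d) − 1] = 31.2 × (1 + 0.0718 × 9.08) / [9.08 × (0.641 × 4.88 − 0.0718) − 1] = 51.54 / 26.75 = 1.927 mg/L.
The observed yield is Y_obs = Y/(1 + k_d·θ_c) = 0.641 / (1 + 0.0718 × 9.08) = 0.641 / 1.652 = 0.3880 g VSS per g BOD₅ removed.
Substrate removed = Q·(S₀ − S) = 2640 m³/d × (813 − 1.93) g/m³ = 2.14×10^6 g/d = 2141 kg/d.
P_X = Y_obs · Q(S₀ − S) = 0.3880 × 2141 = 830.9 kg VSS/d.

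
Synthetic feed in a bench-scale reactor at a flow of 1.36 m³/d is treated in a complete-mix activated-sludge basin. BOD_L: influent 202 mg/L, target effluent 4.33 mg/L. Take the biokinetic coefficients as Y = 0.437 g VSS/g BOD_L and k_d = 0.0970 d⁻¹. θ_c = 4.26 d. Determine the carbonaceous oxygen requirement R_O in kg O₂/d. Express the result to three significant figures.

R_O ≈ 0.151 kg O₂/d

Y_obs = Y / (1 + k_d θ_c) = 0.437 / (1 + 0.0970 × 4.26) = 0.437 / 1.413 = 0.3092.
ΔS = 202 − 4.33 = 197.7 mg/L, so the substrate removal rate is 1.36 × 197.7/1000 = 0.2688 kg BOD_L/d.
P_X = Y_obs·Q·(S₀ − S) = 0.3092 × 0.2688 = 0.08313 kg VSS/d.
R_O = Q·(S₀ − S) − 1.42·P_X = 0.2688 − 1.42 × 0.08313 = 0.1508 kg O₂/d.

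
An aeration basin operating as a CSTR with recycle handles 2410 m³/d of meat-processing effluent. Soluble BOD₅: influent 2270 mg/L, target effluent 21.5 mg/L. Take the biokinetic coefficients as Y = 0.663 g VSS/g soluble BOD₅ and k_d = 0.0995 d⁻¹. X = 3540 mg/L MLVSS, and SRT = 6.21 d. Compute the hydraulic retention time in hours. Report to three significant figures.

Steady-state biomass mass balance: V·X·(1 + k_d·θ_c) = Y·Q·(S₀ − S)·θ_c, so V = 0.663 × 2410 × (2270 − 21.5) × 6.21 / [3540 × (1 + 0.0995 × 6.21)] = 2.23×10^7 / 5727 = 3895 m³.
Hydraulic retention time τ = V/Q = 3895 / 2410 = 1.616 d = 38.79 h.

τ ≈ 38.8 h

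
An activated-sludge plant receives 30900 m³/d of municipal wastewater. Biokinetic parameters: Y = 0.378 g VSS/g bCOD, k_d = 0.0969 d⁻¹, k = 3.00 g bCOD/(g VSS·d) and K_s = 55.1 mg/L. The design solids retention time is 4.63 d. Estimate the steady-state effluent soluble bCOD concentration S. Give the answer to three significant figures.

For a completely mixed reactor with recycle the Lawrence–McCarty relation gives S = K_s·(1 + k_d·θ_c) / [θ_c·(Y·k − k_d) − 1] = 55.1 × (1 + 0.0969 × 4.63) / [4.63 × (0.378 × 3.00 − 0.0969) − 1] = 79.82 / 3.802 = 21.00 mg/L.

S ≈ 21.0 mg/L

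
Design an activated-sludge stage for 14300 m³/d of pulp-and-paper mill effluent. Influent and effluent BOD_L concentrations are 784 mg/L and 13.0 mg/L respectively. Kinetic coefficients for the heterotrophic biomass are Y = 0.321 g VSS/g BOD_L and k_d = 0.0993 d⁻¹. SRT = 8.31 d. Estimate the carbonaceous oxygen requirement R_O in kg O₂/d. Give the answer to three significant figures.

Y_obs = Y / (1 + k_d θ_c) = 0.321 / (1 + 0.0993 × 8.31) = 0.321 / 1.825 = 0.1759.
Q·(S₀ − S) = 14300 × (784 − 13.0) × 10⁻³ = 11025 kg/d removed.
P_X = Y_obs·Q·(S₀ − S) = 0.1759 × 11025 = 1939 kg VSS/d.
Carbonaceous O₂ demand = substrate oxidised − cell-mass equivalent = 11025 − 1.42 × 1939 = 8272 kg O₂/d.

R_O ≈ 8270 kg O₂/d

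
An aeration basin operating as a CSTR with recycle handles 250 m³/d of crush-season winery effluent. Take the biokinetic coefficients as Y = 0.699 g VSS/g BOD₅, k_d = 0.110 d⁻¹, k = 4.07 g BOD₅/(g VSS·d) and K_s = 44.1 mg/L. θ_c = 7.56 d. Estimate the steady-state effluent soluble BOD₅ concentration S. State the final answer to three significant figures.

S ≈ 4.11 mg/L

For a completely mixed reactor with recycle the Lawrence–McCarty relation gives S = K_s·(1 + k_d·θ_c) / [θ_c·(Y·k − k_d) − 1] = 44.1 × (1 + 0.110 × 7.56) / [7.56 × (0.699 × 4.07 − 0.110) − 1] = 80.77 / 19.68 = 4.105 mg/L.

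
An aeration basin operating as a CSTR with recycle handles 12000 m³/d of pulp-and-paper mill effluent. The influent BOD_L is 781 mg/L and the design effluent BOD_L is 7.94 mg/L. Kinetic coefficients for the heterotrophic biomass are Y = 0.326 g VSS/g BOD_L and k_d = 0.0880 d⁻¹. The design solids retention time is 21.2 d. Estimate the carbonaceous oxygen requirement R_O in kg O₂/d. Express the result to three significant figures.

R_O ≈ 7780 kg O₂/d

The observed yield is Y_obs = Y/(1 + k_d·θ_c) = 0.326 / (1 + 0.0880 × 21.2) = 0.326 / 2.866 = 0.1138 g VSS per g BOD_L removed.
Substrate removed = Q·(S₀ − S) = 12000 m³/d × (781 − 7.94) g/m³ = 9.28×10^6 g/d = 9277 kg/d.
Net sludge production P_X = 0.1138 × 9277 = 1055 kg VSS/d.
R_O = Q·(S₀ − S) − 1.42·P_X = 9277 − 1.42 × 1055 = 7778 kg O₂/d.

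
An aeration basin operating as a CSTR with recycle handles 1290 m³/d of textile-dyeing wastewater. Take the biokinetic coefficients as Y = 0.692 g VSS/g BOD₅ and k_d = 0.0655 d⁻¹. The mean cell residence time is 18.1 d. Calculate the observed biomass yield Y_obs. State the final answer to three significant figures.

Y_obs ≈ 0.317 g VSS/g BOD₅

Y_obs = Y / (1 + k_d θ_c) = 0.692 / (1 + 0.0655 × 18.1) = 0.692 / 2.186 = 0.3166.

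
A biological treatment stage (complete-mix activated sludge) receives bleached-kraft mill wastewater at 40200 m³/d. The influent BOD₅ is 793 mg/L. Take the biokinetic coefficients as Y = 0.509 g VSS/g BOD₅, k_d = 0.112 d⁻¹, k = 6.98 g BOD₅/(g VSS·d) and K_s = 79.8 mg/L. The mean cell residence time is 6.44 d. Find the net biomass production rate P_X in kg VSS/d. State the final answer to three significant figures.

Effluent substrate depends only on kinetics and SRT: S = K_s(1 + k_d θ_c) / [θ_c(Yk − k_d) − 1] = 79.8 × (1 + 0.112 × 6.44) / [6.44 × (0.509 × 6.98 − 0.112) − 1] = 137.4 / 21.16 = 6.492 mg/L.
Correct the yield for decay: Y_obs = Y/(1 + k_d θ_c) = 0.509 / (1 + 0.112 × 6.44) = 0.509 / 1.721 = 0.2957.
Q·(S₀ − S) = 40200 × (793 − 6.49) × 10⁻³ = 31618 kg/d removed.
So the net sludge growth is P_X = 0.2957 × 31618 = 9350 kg VSS/d.

P_X ≈ 9350 kg VSS/d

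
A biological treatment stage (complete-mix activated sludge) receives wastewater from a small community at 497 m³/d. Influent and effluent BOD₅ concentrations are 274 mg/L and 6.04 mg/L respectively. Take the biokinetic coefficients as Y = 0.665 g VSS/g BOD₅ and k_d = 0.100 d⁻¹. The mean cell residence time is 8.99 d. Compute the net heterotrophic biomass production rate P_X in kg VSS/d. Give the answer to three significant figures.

The observed yield is Y_obs = Y/(1 + k_d·θ_c) = 0.665 / (1 + 0.100 × 8.99) = 0.665 / 1.899 = 0.3502 g VSS per g BOD₅ removed.
Q·(S₀ − S) = 497 × (274 − 6.04) × 10⁻³ = 133.2 kg/d removed.
Biomass produced: P_X = Y_obs·Q·ΔS = 0.3502 × 133.2 ≈ 46.64 kg VSS/d.

P_X ≈ 46.6 kg VSS/d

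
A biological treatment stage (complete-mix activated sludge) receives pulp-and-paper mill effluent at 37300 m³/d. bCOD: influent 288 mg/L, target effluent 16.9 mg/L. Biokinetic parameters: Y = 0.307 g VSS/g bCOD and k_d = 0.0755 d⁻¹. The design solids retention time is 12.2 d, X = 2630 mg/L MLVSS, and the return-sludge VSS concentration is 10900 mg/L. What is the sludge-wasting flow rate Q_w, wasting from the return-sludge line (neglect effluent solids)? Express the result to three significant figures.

Rearranging the biomass balance for a CMAS with decay, V = Y·Q·ΔS·θ_c / [X·(1+k_d θ_c)] = 0.307 × 37300 × (288 − 16.9) × 12.2 / [2630 × (1 + 0.0755 × 12.2)] = 3.79×10^7 / 5052 = 7496 m³.
Wasting from the return line (neglecting effluent solids): Q_w = V·X / (θ_c·X_r) = 7496 × 2630 / (12.2 × 10900) = 148.3 m³/d.

Q_w ≈ 148 m³/d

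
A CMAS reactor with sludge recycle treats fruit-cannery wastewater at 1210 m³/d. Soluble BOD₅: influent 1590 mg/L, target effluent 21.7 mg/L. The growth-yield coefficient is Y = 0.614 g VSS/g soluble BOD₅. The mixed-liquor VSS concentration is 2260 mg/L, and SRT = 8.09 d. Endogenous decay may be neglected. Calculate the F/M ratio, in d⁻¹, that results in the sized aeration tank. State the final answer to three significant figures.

Biomass mass balance (decay neglected): V·X = Y·Q·(S₀ − S)·θ_c, so V = 0.614 × 1210 × (1590 − 21.7) × 8.09 / 2260 = 4171 m³.
Food-to-microorganism ratio F/M = Q S₀ / (V X) = 1210 × 1590 / (4171 × 2260) = 0.2041 d⁻¹.

F/M ≈ 0.204 d⁻¹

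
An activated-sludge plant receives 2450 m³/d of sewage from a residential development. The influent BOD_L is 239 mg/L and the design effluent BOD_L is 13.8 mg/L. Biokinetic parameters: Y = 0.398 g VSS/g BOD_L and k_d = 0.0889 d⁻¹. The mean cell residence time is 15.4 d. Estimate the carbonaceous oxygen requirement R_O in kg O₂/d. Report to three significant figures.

R_O ≈ 420 kg O₂/d

The observed yield is Y_obs = Y/(1 + k_d·θ_c) = 0.398 / (1 + 0.0889 × 15.4) = 0.398 / 2.369 = 0.1680 g VSS per g BOD_L removed.
Q·(S₀ − S) = 2450 × (239 − 13.8) × 10⁻³ = 551.7 kg/d removed.
Net sludge production P_X = 0.1680 × 551.7 = 92.69 kg VSS/d.
R_O = Q·ΔS − 1.42 P_X = 551.7 − 131.6 = 420.1 kg O₂/d.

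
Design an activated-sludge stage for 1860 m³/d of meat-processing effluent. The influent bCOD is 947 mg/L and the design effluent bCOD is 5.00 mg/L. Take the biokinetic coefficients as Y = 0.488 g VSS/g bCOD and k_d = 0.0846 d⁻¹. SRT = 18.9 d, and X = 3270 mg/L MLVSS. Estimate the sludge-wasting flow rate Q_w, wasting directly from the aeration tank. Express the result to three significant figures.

Q_w ≈ 101 m³/d

Steady-state biomass mass balance: V·X·(1 + k_d·θ_c) = Y·Q·(S₀ − S)·θ_c, so V = 0.488 × 1860 × (947 − 5.00) × 18.9 / [3270 × (1 + 0.0846 × 18.9)] = 1.62×10^7 / 8499 = 1902 m³.
For wasting at MLVSS concentration, Q_w = V/θ_c = 1902/18.9 = 100.6 m³/d.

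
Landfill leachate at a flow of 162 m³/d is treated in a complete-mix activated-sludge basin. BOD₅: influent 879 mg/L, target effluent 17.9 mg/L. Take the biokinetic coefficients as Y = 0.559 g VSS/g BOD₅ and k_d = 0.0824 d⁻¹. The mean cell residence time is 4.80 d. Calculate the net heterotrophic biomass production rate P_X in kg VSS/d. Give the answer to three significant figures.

Observed yield with endogenous decay: Y_obs = Y / (1 + k_d·θ_c) = 0.559 / (1 + 0.0824 × 4.80) = 0.559 / 1.396 = 0.4006 g VSS/g BOD₅.
Mass of BOD₅ removed per day: Q(S₀ − S) = 162 × 861.1 g/m³ = 139.5 kg/d.
P_X = Y_obs · Q(S₀ − S) = 0.4006 × 139.5 = 55.88 kg VSS/d.

P_X ≈ 55.9 kg VSS/d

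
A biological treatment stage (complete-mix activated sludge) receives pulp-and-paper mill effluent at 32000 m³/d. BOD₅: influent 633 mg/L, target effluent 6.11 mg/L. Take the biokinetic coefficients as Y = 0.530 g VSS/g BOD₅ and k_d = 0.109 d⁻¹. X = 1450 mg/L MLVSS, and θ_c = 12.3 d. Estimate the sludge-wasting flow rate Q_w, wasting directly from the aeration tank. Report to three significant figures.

Steady-state biomass mass balance: V·X·(1 + k_d·θ_c) = Y·Q·(S₀ − S)·θ_c, so V = 0.530 × 32000 × (633 − 6.11) × 12.3 / [1450 × (1 + 0.109 × 12.3)] = 1.31×10^8 / 3394 = 38531 m³.
For wasting at MLVSS concentration, Q_w = V/θ_c = 38531/12.3 = 3133 m³/d.

Q_w ≈ 3130 m³/d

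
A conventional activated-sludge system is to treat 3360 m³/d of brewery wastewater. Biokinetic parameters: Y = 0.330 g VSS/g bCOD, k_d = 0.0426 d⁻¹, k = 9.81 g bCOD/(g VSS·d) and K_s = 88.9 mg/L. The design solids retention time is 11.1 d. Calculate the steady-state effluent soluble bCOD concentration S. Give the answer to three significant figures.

S ≈ 3.80 mg/L

Effluent substrate depends only on kinetics and SRT: S = K_s(1 + k_d θ_c) / [θ_c(Yk − k_d) − 1] = 88.9 × (1 + 0.0426 × 11.1) / [11.1 × (0.330 × 9.81 − 0.0426) − 1] = 130.9 / 34.46 = 3.800 mg/L.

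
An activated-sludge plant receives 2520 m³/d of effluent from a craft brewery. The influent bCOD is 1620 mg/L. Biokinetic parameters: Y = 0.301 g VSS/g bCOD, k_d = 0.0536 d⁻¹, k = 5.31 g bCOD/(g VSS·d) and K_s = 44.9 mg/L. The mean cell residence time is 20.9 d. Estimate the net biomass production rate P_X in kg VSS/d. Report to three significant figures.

P_X ≈ 578 kg VSS/d

For a completely mixed reactor with recycle the Lawrence–McCarty relation gives S = K_s·(1 + k_d·θ_c) / [θ_c·(Y·k − k_d) − 1] = 44.9 × (1 + 0.0536 × 20.9) / [20.9 × (0.301 × 5.31 − 0.0536) − 1] = 95.20 / 31.28 = 3.043 mg/L.
Correct the yield for decay: Y_obs = Y/(1 + k_d θ_c) = 0.301 / (1 + 0.0536 × 20.9) = 0.301 / 2.120 = 0.1420.
Mass of bCOD removed per day: Q(S₀ − S) = 2520 × 1617 g/m³ = 4075 kg/d.
So the net sludge growth is P_X = 0.1420 × 4075 = 578.5 kg VSS/d.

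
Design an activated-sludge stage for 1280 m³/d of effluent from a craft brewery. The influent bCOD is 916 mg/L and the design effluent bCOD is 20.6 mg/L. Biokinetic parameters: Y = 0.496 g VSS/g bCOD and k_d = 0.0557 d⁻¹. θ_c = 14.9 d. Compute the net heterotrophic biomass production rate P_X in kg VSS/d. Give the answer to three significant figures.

P_X ≈ 311 kg VSS/d

Correct the yield for decay: Y_obs = Y/(1 + k_d θ_c) = 0.496 / (1 + 0.0557 × 14.9) = 0.496 / 1.830 = 0.2710.
Q·(S₀ − S) = 1280 × (916 − 20.6) × 10⁻³ = 1146 kg/d removed.
So the net sludge growth is P_X = 0.2710 × 1146 = 310.7 kg VSS/d.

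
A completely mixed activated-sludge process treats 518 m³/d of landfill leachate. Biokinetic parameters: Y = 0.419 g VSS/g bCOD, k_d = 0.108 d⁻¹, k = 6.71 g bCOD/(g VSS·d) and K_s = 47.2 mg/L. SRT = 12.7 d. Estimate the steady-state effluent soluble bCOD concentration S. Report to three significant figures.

Effluent substrate depends only on kinetics and SRT: S = K_s(1 + k_d θ_c) / [θ_c(Yk − k_d) − 1] = 47.2 × (1 + 0.108 × 12.7) / [12.7 × (0.419 × 6.71 − 0.108) − 1] = 111.9 / 33.33 = 3.358 mg/L.

S ≈ 3.36 mg/L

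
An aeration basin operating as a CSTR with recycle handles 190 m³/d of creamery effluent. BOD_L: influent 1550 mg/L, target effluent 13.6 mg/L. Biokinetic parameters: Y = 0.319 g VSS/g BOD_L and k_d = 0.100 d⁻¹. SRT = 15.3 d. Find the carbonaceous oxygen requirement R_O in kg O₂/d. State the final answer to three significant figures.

Observed yield with endogenous decay: Y_obs = Y / (1 + k_d·θ_c) = 0.319 / (1 + 0.100 × 15.3) = 0.319 / 2.530 = 0.1261 g VSS/g BOD_L.
ΔS = 1550 − 13.6 = 1536 mg/L, so the substrate removal rate is 190 × 1536/1000 = 291.9 kg BOD_L/d.
P_X = Y_obs·Q·(S₀ − S) = 0.1261 × 291.9 = 36.81 kg VSS/d.
R_O = Q·ΔS − 1.42 P_X = 291.9 − 52.27 = 239.7 kg O₂/d.

R_O ≈ 240 kg O₂/d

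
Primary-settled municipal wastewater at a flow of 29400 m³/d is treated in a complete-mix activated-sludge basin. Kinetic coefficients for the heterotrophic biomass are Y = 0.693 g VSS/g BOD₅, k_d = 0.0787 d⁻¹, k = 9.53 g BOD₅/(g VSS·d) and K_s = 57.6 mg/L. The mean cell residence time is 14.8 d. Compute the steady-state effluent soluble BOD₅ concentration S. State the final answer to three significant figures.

S ≈ 1.30 mg/L

From the Monod/SRT balance for a CMAS, S = K_s·(1+k_d θ_c)/[θ_c·(Y k − k_d) − 1] = 57.6 × (1 + 0.0787 × 14.8) / [14.8 × (0.693 × 9.53 − 0.0787) − 1] = 124.7 / 95.58 = 1.305 mg/L.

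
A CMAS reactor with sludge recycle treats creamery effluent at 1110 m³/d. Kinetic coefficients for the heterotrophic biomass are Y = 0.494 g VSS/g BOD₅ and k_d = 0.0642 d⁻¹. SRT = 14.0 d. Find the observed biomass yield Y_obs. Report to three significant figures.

The observed yield is Y_obs = Y/(1 + k_d·θ_c) = 0.494 / (1 + 0.0642 × 14.0) = 0.494 / 1.899 = 0.2602 g VSS per g BOD₅ removed.

Y_obs ≈ 0.260 g VSS/g BOD₅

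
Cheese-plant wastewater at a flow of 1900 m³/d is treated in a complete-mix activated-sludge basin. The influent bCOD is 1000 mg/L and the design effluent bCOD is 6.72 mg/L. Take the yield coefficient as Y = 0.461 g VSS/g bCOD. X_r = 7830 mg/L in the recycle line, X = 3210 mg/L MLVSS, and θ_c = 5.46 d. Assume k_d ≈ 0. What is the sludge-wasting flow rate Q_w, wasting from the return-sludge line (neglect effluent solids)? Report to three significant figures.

With k_d = 0 the design equation reduces to V = Y Q (S₀−S) θ_c / X = 0.461 × 1900 × (1000 − 6.72) × 5.46 / 3210 = 1480 m³.
Q_w = (V·X)/(θ_c X_r) = 1480 × 3210 / (5.46 × 7830) = 111.1 m³/d.

Q_w ≈ 111 m³/d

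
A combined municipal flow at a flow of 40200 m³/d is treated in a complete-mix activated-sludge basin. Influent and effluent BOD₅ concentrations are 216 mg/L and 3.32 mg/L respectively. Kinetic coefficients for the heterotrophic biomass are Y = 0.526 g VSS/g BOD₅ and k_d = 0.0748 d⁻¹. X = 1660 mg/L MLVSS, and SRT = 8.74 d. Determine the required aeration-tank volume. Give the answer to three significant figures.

V ≈ 14300 m³

Rearranging the biomass balance for a CMAS with decay, V = Y·Q·ΔS·θ_c / [X·(1+k_d θ_c)] = 0.526 × 40200 × (216 − 3.32) × 8.74 / [1660 × (1 + 0.0748 × 8.74)] = 3.93×10^7 / 2745 = 14318 m³.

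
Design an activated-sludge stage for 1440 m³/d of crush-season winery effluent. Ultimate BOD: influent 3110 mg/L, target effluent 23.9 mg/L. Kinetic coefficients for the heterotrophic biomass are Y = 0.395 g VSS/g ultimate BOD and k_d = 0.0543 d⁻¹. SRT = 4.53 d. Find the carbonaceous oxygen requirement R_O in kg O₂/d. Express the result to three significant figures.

R_O ≈ 2440 kg O₂/d

The observed yield is Y_obs = Y/(1 + k_d·θ_c) = 0.395 / (1 + 0.0543 × 4.53) = 0.395 / 1.246 = 0.3170 g VSS per g ultimate BOD removed.
ΔS = 3110 − 23.9 = 3086 mg/L, so the substrate removal rate is 1440 × 3086/1000 = 4444 kg ultimate BOD/d.
Biomass synthesised: P_X = Y_obs × 4444 = 1409 kg VSS/d.
Carbonaceous O₂ demand = substrate oxidised − cell-mass equivalent = 4444 − 1.42 × 1409 = 2443 kg O₂/d.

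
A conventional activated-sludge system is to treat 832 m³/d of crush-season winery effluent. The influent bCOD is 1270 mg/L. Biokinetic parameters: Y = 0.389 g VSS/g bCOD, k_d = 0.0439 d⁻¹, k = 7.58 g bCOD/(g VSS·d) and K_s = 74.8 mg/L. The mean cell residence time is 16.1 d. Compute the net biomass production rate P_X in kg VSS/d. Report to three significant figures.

For a completely mixed reactor with recycle the Lawrence–McCarty relation gives S = K_s·(1 + k_d·θ_c) / [θ_c·(Y·k − k_d) − 1] = 74.8 × (1 + 0.0439 × 16.1) / [16.1 × (0.389 × 7.58 − 0.0439) − 1] = 127.7 / 45.77 = 2.790 mg/L.
Correct the yield for decay: Y_obs = Y/(1 + k_d θ_c) = 0.389 / (1 + 0.0439 × 16.1) = 0.389 / 1.707 = 0.2279.
ΔS = 1270 − 2.79 = 1267 mg/L, so the substrate removal rate is 832 × 1267/1000 = 1054 kg bCOD/d.
Biomass produced: P_X = Y_obs·Q·ΔS = 0.2279 × 1054 ≈ 240.3 kg VSS/d.

P_X ≈ 240 kg VSS/d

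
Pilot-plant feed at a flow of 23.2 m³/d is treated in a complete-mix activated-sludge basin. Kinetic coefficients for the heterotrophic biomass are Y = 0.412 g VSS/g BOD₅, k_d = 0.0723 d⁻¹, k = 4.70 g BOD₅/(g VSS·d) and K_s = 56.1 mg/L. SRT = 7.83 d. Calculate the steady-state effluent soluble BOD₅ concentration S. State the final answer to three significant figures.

For a completely mixed reactor with recycle the Lawrence–McCarty relation gives S = K_s·(1 + k_d·θ_c) / [θ_c·(Y·k − k_d) − 1] = 56.1 × (1 + 0.0723 × 7.83) / [7.83 × (0.412 × 4.70 − 0.0723) − 1] = 87.86 / 13.60 = 6.462 mg/L.

S ≈ 6.46 mg/L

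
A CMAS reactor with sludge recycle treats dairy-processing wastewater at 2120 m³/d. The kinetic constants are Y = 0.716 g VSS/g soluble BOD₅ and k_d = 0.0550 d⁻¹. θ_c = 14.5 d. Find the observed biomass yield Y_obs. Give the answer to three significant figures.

Y_obs ≈ 0.398 g VSS/g soluble BOD₅

Observed yield with endogenous decay: Y_obs = Y / (1 + k_d·θ_c) = 0.716 / (1 + 0.0550 × 14.5) = 0.716 / 1.797 = 0.3983 g VSS/g soluble BOD₅.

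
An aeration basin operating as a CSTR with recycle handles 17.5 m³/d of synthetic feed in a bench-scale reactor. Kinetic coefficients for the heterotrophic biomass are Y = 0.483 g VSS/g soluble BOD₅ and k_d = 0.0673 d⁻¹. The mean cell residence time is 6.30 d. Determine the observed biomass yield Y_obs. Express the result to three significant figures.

The observed yield is Y_obs = Y/(1 + k_d·θ_c) = 0.483 / (1 + 0.0673 × 6.30) = 0.483 / 1.424 = 0.3392 g VSS per g soluble BOD₅ removed.

Y_obs ≈ 0.339 g VSS/g soluble BOD₅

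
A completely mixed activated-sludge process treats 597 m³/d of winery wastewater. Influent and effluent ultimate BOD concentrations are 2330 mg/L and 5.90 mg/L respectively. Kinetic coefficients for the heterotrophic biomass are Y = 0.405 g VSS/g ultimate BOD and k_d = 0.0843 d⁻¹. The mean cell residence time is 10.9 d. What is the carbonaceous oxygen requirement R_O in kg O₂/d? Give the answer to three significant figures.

R_O ≈ 972 kg O₂/d

Y_obs = Y / (1 + k_d θ_c) = 0.405 / (1 + 0.0843 × 10.9) = 0.405 / 1.919 = 0.2111.
Mass of ultimate BOD removed per day: Q(S₀ − S) = 597 × 2324 g/m³ = 1387 kg/d.
P_X = Y_obs·Q·(S₀ − S) = 0.2111 × 1387 = 292.8 kg VSS/d.
Carbonaceous O₂ demand = substrate oxidised − cell-mass equivalent = 1387 − 1.42 × 292.8 = 971.6 kg O₂/d.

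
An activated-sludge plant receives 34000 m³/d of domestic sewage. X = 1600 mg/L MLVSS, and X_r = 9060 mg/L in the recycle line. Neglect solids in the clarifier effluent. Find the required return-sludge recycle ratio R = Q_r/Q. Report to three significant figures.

R ≈ 0.214

Mass balance around the secondary clarifier (neglecting effluent solids): R = X / (X_r − X) = 1600 / (9060 − 1600) = 0.2145.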